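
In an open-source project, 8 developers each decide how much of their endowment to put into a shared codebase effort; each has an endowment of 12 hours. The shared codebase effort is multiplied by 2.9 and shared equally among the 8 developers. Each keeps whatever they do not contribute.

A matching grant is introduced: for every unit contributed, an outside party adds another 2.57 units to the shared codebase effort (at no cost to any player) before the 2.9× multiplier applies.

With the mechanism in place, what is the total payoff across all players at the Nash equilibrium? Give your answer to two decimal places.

The effective private return per unit is now 2.9 × 3.57 / 8 = 1.2941 > 1, so every player's dominant strategy flips to full contribution.
So the Nash equilibrium is full contribution by all 8; the group earns 2.9 × 3.57 × 96 = 993.89.

993.89 hours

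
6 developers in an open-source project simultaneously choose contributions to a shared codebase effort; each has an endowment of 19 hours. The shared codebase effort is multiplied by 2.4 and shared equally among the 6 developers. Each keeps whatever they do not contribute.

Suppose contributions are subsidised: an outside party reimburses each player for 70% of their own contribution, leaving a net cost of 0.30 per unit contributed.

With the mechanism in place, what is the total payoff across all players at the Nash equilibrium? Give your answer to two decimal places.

With the mechanism, a contributed unit returns (2.4/6) / 0.30 = 1.3333 per unit of net cost to the contributor — now above 1 — so contributing fully is weakly dominant for every player.
At the Nash equilibrium everyone contributes 19. Group total payoff = 6 × (19 × 0.70 + 2.4 × 19) = 353.40.

353.40 hours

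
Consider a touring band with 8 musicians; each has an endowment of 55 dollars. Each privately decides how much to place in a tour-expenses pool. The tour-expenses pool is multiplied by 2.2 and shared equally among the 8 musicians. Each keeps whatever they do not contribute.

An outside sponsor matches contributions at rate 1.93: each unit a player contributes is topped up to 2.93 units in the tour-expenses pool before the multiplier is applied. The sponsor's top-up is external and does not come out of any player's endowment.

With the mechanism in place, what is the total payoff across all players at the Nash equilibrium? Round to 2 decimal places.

440.00 dollars

With the mechanism, a contributed unit returns 2.2 × 2.93 / 8 = 0.8058 per unit of net cost — still below 1 — so contributing 0 remains dominant for every player.
At the Nash equilibrium no one contributes; group total payoff = 8 × 55 = 440.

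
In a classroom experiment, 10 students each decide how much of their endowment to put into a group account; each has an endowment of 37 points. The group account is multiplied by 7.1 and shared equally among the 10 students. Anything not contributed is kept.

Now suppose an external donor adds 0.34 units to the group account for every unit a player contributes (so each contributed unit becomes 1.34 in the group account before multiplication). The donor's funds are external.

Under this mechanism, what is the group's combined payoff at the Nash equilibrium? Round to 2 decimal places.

370.00 points

The effective private return is 7.1 × 1.34 / 10 = 0.9514, which is still under 1, so the mechanism doesn't change anyone's dominant strategy: zero contribution.
At the Nash equilibrium no one contributes; group total payoff = 10 × 37 = 370.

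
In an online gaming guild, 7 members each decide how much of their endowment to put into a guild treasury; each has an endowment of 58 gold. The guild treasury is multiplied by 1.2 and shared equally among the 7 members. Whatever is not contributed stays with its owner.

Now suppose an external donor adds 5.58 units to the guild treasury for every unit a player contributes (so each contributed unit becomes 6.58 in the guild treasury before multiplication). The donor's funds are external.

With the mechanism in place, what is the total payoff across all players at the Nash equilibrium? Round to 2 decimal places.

Under the mechanism each unit contributed yields 1.2 × 6.58 / 7 = 1.1280 back to its contributor per unit of net cost, which exceeds 1, making full contribution the dominant choice for everyone.
So the Nash equilibrium is full contribution by all 7; the group earns 1.2 × 6.58 × 406 = 3205.78.

3205.78 gold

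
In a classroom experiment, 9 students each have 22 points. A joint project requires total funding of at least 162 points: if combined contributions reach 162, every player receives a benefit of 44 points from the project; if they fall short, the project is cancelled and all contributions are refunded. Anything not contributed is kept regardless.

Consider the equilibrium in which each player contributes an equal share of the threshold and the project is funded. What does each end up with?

48 points

Equal share of the threshold: 162/9 = 18.
At this profile no one gains by cutting their contribution: any cut drops the total below 162, the project is cancelled, contributions are refunded, and the deviator ends with 22, which is less than 22 − 18 + 44 = 48. Contributing more than 18 just wastes the excess. So contributing exactly 18 is a best response.
Each player's payoff: 22 − 18 + 44 = 48.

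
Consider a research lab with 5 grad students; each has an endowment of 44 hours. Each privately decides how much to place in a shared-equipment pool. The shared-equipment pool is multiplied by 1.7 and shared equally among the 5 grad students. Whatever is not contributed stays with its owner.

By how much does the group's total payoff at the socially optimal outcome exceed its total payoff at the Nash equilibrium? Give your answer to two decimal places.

Each contributed unit returns 1.7/5 = 0.3400 to its contributor — below 1 — so contributing 0 is dominant for every player. At the Nash equilibrium everyone keeps their 44, and the group total is 5 × 44 = 220.
Each contributed unit returns 1.700 to the group as a whole (0.3400 to each of 5 players), which exceeds 1, so the social optimum is full contribution: group total = 1.700 × 220 = 374.00.
Efficiency loss = 374.00 − 220 = 154.00.

154.00 hours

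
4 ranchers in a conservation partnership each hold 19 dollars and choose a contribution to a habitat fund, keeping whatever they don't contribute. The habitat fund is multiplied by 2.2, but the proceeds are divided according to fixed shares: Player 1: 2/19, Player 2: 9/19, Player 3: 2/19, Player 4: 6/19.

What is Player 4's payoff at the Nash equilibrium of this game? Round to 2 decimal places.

32.20 dollars

For player j, contributing a unit is worthwhile iff 2.2 × (j's share) ≥ 1, i.e. iff j's share is at least 0.4545.
Player 2 alone (share 9/19) is above the threshold, contributing 19; the remaining 3 contribute 0. Total contributed: 19.
Player 4 keeps 19 and receives 2.2 × 19 × 6/19 = 13.20 from the habitat fund, for a payoff of 32.20.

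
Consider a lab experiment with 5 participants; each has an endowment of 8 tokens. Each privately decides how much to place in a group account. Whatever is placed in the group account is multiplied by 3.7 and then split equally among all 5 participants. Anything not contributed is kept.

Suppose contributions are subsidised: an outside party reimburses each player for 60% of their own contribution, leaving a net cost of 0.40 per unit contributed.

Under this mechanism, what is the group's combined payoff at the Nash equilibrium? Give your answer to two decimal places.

With the mechanism, a contributed unit returns (3.7/5) / 0.40 = 1.8500 per unit of net cost to the contributor — now above 1 — so contributing fully is weakly dominant for every player.
So the Nash equilibrium is full contribution by all 5; the group earns 5 × (8 × 0.60 + 3.7 × 8) = 172.00.

172.00 tokens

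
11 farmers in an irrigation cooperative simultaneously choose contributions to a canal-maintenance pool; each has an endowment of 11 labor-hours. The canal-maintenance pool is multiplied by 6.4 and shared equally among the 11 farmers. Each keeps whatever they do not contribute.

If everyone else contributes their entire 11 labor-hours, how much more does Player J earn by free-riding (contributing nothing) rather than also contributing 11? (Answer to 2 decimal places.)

4.60 labor-hours

Switching from a contribution of 11 to 0 lets Player J keep an extra 11 labor-hours, but lowers the canal-maintenance pool by 11, which costs Player J their own share of that drop: 6.4/11 × 11 = 6.40.
Net gain = 11 − 6.40 = 4.60. The private return per contributed unit (0.5818) is below 1, so free-riding is indeed the best response regardless of what the others do.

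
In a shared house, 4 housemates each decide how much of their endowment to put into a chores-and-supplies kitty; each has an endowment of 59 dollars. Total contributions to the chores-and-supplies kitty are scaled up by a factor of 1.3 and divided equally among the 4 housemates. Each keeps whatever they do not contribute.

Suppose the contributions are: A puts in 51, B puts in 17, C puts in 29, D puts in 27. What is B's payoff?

82.30 dollars

Total contributed: 51 + 17 + 29 + 27 = 124.
Each receives 1.3 × 124 / 4 = 40.30 from the chores-and-supplies kitty.
B keeps 59 − 17 = 42, so B's payoff is 42 + 40.30 = 82.30.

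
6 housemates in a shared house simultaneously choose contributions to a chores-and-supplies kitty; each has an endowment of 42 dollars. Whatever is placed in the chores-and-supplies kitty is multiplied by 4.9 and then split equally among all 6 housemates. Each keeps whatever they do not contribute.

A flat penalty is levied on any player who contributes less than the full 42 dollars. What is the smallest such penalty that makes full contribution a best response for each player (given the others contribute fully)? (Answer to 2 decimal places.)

Given the others contribute fully, the best deviation is to contribute 0 (any partial contribution still incurs the fine and gives up units whose private return 0.8167 is below 1).
Deviating from 42 to 0 saves 42 dollars but forfeits the deviator's share of the drop in the chores-and-supplies kitty: 4.9/6 × 42 = 34.30.
So the deviation gain is 42 − 34.30 = 7.70, and the fine must be at least 7.70 dollars to wipe it out.

7.70 dollars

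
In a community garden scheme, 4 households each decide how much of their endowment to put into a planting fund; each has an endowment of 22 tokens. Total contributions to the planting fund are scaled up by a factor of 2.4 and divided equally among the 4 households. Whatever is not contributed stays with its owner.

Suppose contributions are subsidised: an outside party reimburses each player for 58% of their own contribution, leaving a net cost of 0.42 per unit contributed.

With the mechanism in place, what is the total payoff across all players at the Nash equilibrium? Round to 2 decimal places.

262.24 tokens

The effective private return per unit is now (2.4/4) / 0.42 = 1.4286 > 1, so every player's dominant strategy flips to full contribution.
At the Nash equilibrium everyone contributes 22. Group total payoff = 4 × (22 × 0.58 + 2.4 × 22) = 262.24.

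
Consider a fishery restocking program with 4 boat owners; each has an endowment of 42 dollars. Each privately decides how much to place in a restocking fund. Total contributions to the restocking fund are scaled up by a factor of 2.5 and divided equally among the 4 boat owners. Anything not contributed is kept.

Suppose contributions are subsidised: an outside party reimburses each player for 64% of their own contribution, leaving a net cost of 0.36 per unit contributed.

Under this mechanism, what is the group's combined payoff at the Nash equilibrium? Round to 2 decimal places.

527.52 dollars

Under the mechanism each unit contributed yields (2.5/4) / 0.36 = 1.7361 back to its contributor per unit of net cost, which exceeds 1, making full contribution the dominant choice for everyone.
At the Nash equilibrium everyone contributes 42. Group total payoff = 4 × (42 × 0.64 + 2.5 × 42) = 527.52.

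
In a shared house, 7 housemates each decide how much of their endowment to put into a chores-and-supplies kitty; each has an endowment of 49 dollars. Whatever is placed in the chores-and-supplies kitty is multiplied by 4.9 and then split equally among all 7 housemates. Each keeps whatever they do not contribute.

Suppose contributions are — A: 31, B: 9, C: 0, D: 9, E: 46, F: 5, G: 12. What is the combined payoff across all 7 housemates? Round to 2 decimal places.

Total contributed: 31 + 9 + 0 + 9 + 46 + 5 + 12 = 112; total kept: 7 × 49 − 112 = 231.
The chores-and-supplies kitty pays out 4.9 × 112 = 548.80 in aggregate.
Group total = 231 + 548.80 = 779.80.

779.80 dollars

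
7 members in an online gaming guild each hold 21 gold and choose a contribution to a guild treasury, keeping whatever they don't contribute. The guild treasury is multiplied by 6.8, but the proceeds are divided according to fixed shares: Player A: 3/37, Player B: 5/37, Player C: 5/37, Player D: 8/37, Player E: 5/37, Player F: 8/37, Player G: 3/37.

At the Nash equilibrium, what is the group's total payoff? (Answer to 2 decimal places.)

390.60 gold

For player j, contributing a unit is worthwhile iff 6.8 × (j's share) ≥ 1, i.e. iff j's share is at least 0.1471.
Player D and Player F are above the threshold, contributing 21 each; the remaining 5 contribute 0. Total contributed: 42.
The guild treasury pays out 6.8 × 42 = 285.60 in total (split across the unequal shares, but the aggregate is all that matters for the group sum).
The 5 free-riders keep 21 each, adding 105. Group total = 105 + 285.60 = 390.60.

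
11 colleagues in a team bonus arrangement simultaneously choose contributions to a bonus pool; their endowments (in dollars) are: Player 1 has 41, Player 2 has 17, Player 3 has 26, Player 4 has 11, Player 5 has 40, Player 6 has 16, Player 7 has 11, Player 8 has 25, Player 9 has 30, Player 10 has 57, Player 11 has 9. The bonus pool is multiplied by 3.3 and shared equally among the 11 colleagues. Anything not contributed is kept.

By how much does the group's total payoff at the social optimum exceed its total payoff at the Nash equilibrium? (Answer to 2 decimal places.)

650.90 dollars

The private return per contributed unit is 3.3/11 = 0.3000 < 1 for every player regardless of endowment, so the Nash equilibrium is zero contribution and the group total is Σ E_j = 41 + 17 + 26 + 11 + 40 + 16 + 11 + 25 + 30 + 57 + 9 = 283.
Each contributed unit returns 3.300 to the group, so the social optimum is full contribution by everyone: group total = 3.300 × 283 = 933.90.
Efficiency loss = (3.300 − 1) × 283 = 650.90.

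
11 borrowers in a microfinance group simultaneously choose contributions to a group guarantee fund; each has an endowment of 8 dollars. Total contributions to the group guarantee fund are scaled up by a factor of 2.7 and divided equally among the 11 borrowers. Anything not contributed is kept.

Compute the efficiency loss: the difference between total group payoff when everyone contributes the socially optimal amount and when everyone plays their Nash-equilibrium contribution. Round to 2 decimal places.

Each contributed unit returns 2.7/11 = 0.2455 to its contributor — below 1 — so contributing 0 is dominant for every player. At the Nash equilibrium everyone keeps their 8, and the group total is 11 × 8 = 88.
Each contributed unit returns 2.700 to the group as a whole (0.2455 to each of 11 players), which exceeds 1, so the social optimum is full contribution: group total = 2.700 × 88 = 237.60.
Efficiency loss = 237.60 − 88 = 149.60.

149.60 dollars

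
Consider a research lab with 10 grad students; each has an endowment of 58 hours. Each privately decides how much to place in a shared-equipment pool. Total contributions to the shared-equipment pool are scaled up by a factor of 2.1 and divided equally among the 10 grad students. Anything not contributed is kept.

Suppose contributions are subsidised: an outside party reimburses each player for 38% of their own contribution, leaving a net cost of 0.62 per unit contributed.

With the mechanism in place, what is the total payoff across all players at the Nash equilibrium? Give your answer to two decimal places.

With the mechanism, a contributed unit returns (2.1/10) / 0.62 = 0.3387 per unit of net cost — still below 1 — so contributing 0 remains dominant for every player.
Everyone keeps their endowment and the group total is 10 × 58 = 580.

580.00 hours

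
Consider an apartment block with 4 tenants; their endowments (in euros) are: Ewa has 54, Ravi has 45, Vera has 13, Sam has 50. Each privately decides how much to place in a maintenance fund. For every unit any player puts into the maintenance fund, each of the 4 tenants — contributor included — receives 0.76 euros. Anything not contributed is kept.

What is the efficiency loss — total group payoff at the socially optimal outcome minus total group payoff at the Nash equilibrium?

330.48 euros

The private return per contributed unit is 0.76 < 1 for everyone, so the Nash equilibrium is zero contribution and the group total is Σ E_j = 54 + 45 + 13 + 50 = 162.
Each contributed unit returns 3.040 to the group, so the social optimum is full contribution by everyone: group total = 3.040 × 162 = 492.48.
Efficiency loss = (3.040 − 1) × 162 = 330.48.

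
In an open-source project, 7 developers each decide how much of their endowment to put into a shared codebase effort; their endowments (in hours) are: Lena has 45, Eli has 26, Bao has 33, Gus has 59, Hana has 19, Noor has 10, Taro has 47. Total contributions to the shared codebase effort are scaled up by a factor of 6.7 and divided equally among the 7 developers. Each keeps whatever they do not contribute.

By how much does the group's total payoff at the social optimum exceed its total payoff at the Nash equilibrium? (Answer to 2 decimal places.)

The private return per contributed unit is 6.7/7 = 0.9571 < 1 for every player regardless of endowment, so the Nash equilibrium is zero contribution and the group total is Σ E_j = 45 + 26 + 33 + 59 + 19 + 10 + 47 = 239.
Each contributed unit returns 6.700 to the group, so the social optimum is full contribution by everyone: group total = 6.700 × 239 = 1601.30.
Efficiency loss = (6.700 − 1) × 239 = 1362.30.

1362.30 hours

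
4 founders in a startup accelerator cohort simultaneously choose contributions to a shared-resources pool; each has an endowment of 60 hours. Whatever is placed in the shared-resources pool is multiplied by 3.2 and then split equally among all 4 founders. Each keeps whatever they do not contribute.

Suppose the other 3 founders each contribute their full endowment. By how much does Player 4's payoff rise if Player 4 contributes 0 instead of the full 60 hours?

Switching from a contribution of 60 to 0 lets Player 4 keep an extra 60 hours, but lowers the shared-resources pool by 60, which costs Player 4 their own share of that drop: 3.2/4 × 60 = 48.00.
Net gain = 60 − 48.00 = 12.00. The private return per contributed unit (0.8000) is below 1, so free-riding is indeed the best response regardless of what the others do.

12.00 hours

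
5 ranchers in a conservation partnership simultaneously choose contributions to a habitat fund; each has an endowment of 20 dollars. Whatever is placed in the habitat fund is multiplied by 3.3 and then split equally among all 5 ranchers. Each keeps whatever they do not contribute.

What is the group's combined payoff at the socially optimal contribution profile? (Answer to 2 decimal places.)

330.00 dollars

Each contributed unit returns 3.300 to the group as a whole (0.6600 to each of 5 players), which exceeds 1, so the social optimum is full contribution: group total = 3.300 × 100 = 330.00.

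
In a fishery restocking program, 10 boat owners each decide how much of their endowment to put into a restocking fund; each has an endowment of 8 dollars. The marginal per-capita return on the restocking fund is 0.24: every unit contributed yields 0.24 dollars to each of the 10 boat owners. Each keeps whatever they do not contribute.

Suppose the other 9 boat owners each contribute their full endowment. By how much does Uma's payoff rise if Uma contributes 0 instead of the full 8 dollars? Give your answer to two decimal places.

Switching from a contribution of 8 to 0 lets Uma keep an extra 8 dollars, but lowers the restocking fund by 8, which costs Uma their own share of that drop: 0.24 × 8 = 1.92.
Net gain = 8 − 1.92 = 6.08. The private return per contributed unit (0.24) is below 1, so free-riding is indeed the best response regardless of what the others do.

6.08 dollars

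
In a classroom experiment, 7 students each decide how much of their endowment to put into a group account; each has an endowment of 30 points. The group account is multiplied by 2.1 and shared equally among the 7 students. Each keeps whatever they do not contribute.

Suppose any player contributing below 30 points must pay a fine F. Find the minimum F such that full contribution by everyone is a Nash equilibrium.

Given the others contribute fully, the best deviation is to contribute 0 (any partial contribution still incurs the fine and gives up units whose private return 0.3000 is below 1).
Deviating from 30 to 0 saves 30 points but forfeits the deviator's share of the drop in the group account: 2.1/7 × 30 = 9.00.
So the deviation gain is 30 − 9.00 = 21.00, and the fine must be at least 21.00 points to wipe it out.

21.00 points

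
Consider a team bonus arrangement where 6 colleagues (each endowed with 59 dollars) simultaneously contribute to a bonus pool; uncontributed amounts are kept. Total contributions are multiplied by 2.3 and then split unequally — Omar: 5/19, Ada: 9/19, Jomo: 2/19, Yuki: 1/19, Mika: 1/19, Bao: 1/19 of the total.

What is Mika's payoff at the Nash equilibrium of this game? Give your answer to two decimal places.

66.14 dollars

A player with share s gets back 2.3·s per unit contributed, so full contribution is dominant for anyone with s > 1/2.3 = 0.4348 and zero contribution is dominant for anyone below.
Only Ada (9/19) clears that bar, contributing 59; the remaining 5 contribute 0. Total contributed: 59.
Mika keeps 59 and receives 2.3 × 59 × 1/19 = 7.14 from the bonus pool, for a payoff of 66.14.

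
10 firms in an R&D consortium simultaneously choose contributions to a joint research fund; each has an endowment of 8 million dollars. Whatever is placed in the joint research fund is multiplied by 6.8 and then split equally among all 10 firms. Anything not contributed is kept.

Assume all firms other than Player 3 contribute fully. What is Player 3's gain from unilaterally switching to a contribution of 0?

2.56 million dollars

Switching from a contribution of 8 to 0 lets Player 3 keep an extra 8 million dollars, but lowers the joint research fund by 8, which costs Player 3 their own share of that drop: 6.8/10 × 8 = 5.44.
Net gain = 8 − 5.44 = 2.56. The private return per contributed unit (0.6800) is below 1, so free-riding is indeed the best response regardless of what the others do.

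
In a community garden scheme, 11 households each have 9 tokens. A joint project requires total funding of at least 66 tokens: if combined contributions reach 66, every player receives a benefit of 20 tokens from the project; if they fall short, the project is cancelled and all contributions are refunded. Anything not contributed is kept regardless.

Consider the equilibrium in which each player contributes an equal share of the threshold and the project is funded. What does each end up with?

23 tokens

Equal share of the threshold: 66/11 = 6.
At this profile no one gains by cutting their contribution: any cut drops the total below 66, the project is cancelled, contributions are refunded, and the deviator ends with 9, which is less than 9 − 6 + 20 = 23. Contributing more than 6 just wastes the excess. So contributing exactly 6 is a best response.
Each player's payoff: 9 − 6 + 20 = 23.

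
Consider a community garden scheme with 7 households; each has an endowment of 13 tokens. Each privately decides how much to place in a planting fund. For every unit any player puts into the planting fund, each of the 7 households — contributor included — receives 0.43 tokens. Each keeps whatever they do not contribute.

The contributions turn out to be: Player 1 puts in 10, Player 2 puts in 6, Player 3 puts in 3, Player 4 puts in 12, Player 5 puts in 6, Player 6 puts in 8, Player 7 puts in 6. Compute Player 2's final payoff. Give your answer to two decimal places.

Total contributed: 10 + 6 + 3 + 12 + 6 + 8 + 6 = 51.
Each receives 0.43 × 51 = 21.93 from the planting fund.
Player 2 keeps 13 − 6 = 7, so Player 2's payoff is 7 + 21.93 = 28.93.

28.93 tokens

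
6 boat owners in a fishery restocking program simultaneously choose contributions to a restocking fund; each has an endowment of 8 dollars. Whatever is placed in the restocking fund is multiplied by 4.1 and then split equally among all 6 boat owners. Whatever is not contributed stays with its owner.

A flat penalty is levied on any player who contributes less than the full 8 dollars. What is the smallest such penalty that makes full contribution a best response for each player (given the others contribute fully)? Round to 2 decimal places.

2.53 dollars

Given the others contribute fully, the best deviation is to contribute 0 (any partial contribution still incurs the fine and gives up units whose private return 0.6833 is below 1).
Deviating from 8 to 0 saves 8 dollars but forfeits the deviator's share of the drop in the restocking fund: 4.1/6 × 8 = 5.47.
So the deviation gain is 8 − 5.47 = 2.53, and the fine must be at least 2.53 dollars to wipe it out.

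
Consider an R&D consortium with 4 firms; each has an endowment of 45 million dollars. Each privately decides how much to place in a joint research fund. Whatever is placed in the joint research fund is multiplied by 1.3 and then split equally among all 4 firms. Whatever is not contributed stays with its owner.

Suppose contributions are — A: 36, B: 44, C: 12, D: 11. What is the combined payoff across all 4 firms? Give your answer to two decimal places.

210.90 million dollars

Total contributed: 36 + 44 + 12 + 11 = 103; total kept: 4 × 45 − 103 = 77.
The joint research fund pays out 1.3 × 103 = 133.90 in aggregate.
Group total = 77 + 133.90 = 210.90.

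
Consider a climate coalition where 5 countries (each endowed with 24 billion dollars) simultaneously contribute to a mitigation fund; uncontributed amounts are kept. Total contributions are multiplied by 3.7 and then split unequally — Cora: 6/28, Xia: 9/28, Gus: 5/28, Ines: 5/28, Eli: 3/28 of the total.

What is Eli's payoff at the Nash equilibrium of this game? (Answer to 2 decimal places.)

33.51 billion dollars

Player j's private return per contributed unit is 3.7 × (j's share). Contributing is weakly dominant for j when that share is at least 1/3.7 = 0.2703, and contributing 0 is dominant otherwise.
The only share above 0.2703 is Xia's 9/28, contributing 24; the remaining 4 contribute 0. Total contributed: 24.
Eli keeps 24 and receives 3.7 × 24 × 3/28 = 9.51 from the mitigation fund, for a payoff of 33.51.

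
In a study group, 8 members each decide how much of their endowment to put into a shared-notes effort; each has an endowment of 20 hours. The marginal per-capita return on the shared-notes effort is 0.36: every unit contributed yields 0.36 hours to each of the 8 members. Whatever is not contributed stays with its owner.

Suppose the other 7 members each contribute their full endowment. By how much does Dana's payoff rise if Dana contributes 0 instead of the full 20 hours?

12.80 hours

Switching from a contribution of 20 to 0 lets Dana keep an extra 20 hours, but lowers the shared-notes effort by 20, which costs Dana their own share of that drop: 0.36 × 20 = 7.20.
Net gain = 20 − 7.20 = 12.80. The private return per contributed unit (0.36) is below 1, so free-riding is indeed the best response regardless of what the others do.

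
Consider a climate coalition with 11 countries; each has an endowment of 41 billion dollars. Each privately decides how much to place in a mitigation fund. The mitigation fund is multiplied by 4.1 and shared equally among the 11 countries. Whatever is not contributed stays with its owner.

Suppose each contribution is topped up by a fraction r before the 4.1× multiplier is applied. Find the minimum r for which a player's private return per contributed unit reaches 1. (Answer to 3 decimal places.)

1.683

With matching at rate r, one contributed unit becomes (1 + r) in the mitigation fund and returns 4.1 × (1 + r) / 11 to the contributor.
Setting this equal to 1: 1 + r = 11/4.1 = 2.6829.
So the minimum matching rate is r = 2.6829 − 1 = 1.683.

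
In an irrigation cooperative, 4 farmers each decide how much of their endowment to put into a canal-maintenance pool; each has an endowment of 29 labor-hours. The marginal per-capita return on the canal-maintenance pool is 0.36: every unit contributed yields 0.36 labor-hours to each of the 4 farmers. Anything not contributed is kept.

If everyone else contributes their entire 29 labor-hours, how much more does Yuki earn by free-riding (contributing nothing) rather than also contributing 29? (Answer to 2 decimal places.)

Switching from a contribution of 29 to 0 lets Yuki keep an extra 29 labor-hours, but lowers the canal-maintenance pool by 29, which costs Yuki their own share of that drop: 0.36 × 29 = 10.44.
Net gain = 29 − 10.44 = 18.56. The private return per contributed unit (0.36) is below 1, so free-riding is indeed the best response regardless of what the others do.

18.56 labor-hours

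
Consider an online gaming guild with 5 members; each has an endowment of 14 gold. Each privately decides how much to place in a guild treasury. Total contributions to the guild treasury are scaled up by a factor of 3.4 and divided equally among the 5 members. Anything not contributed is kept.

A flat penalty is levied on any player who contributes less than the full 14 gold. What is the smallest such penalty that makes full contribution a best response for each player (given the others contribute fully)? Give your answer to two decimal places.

4.48 gold

Given the others contribute fully, the best deviation is to contribute 0 (any partial contribution still incurs the fine and gives up units whose private return 0.6800 is below 1).
Deviating from 14 to 0 saves 14 gold but forfeits the deviator's share of the drop in the guild treasury: 3.4/5 × 14 = 9.52.
So the deviation gain is 14 − 9.52 = 4.48, and the fine must be at least 4.48 gold to wipe it out.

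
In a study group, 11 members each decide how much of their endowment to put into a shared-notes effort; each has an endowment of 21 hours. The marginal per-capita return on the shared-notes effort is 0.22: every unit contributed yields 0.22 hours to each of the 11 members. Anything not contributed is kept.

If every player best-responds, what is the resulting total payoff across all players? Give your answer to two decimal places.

231.00 hours

The private return per contributed unit is 0.22 < 1, so contributing 0 is dominant for every player. At the Nash equilibrium everyone keeps their 21, and the group total is 11 × 21 = 231.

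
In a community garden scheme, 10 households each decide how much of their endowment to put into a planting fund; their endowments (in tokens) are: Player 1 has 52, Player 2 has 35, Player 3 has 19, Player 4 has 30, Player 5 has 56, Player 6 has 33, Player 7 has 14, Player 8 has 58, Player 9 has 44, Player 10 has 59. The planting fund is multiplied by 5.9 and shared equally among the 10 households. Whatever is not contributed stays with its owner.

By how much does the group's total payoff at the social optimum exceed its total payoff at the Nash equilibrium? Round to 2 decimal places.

The private return per contributed unit is 5.9/10 = 0.5900 < 1 for every player regardless of endowment, so the Nash equilibrium is zero contribution and the group total is Σ E_j = 52 + 35 + 19 + 30 + 56 + 33 + 14 + 58 + 44 + 59 = 400.
Each contributed unit returns 5.900 to the group, so the social optimum is full contribution by everyone: group total = 5.900 × 400 = 2360.00.
Efficiency loss = (5.900 − 1) × 400 = 1960.00.

1960.00 tokens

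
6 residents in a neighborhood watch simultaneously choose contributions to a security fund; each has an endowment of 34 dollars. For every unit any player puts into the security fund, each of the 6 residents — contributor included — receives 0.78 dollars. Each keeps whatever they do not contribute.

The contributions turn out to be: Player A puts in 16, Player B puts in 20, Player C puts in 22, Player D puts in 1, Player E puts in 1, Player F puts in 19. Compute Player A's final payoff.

Total contributed: 16 + 20 + 22 + 1 + 1 + 19 = 79.
Each receives 0.78 × 79 = 61.62 from the security fund.
Player A keeps 34 − 16 = 18, so Player A's payoff is 18 + 61.62 = 79.62.

79.62 dollars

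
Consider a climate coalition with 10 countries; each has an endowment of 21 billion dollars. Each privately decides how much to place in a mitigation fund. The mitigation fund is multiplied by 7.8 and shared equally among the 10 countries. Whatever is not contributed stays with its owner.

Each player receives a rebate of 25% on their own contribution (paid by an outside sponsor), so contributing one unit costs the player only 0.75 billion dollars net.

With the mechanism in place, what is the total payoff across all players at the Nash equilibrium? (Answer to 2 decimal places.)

Under the mechanism each unit contributed yields (7.8/10) / 0.75 = 1.0400 back to its contributor per unit of net cost, which exceeds 1, making full contribution the dominant choice for everyone.
So the Nash equilibrium is full contribution by all 10; the group earns 10 × (21 × 0.25 + 7.8 × 21) = 1690.50.

1690.50 billion dollars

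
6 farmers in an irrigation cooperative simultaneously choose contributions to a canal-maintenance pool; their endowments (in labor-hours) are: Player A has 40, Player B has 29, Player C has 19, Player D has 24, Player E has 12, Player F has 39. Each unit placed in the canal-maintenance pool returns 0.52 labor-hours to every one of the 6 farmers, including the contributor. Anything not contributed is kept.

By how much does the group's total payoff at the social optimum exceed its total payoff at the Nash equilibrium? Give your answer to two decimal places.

The private return per contributed unit is 0.52 < 1 for everyone, so the Nash equilibrium is zero contribution and the group total is Σ E_j = 40 + 29 + 19 + 24 + 12 + 39 = 163.
Each contributed unit returns 3.120 to the group, so the social optimum is full contribution by everyone: group total = 3.120 × 163 = 508.56.
Efficiency loss = (3.120 − 1) × 163 = 345.56.

345.56 labor-hours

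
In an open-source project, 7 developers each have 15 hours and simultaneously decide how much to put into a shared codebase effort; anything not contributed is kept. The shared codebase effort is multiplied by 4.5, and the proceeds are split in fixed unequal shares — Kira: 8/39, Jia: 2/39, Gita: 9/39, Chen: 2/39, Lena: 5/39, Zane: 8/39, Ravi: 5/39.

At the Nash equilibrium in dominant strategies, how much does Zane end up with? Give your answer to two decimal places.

For player j, contributing a unit is worthwhile iff 4.5 × (j's share) ≥ 1, i.e. iff j's share is at least 0.2222.
The only share above 0.2222 is Gita's 9/39, contributing 15; the remaining 6 contribute 0. Total contributed: 15.
Zane keeps 15 and receives 4.5 × 15 × 8/39 = 13.85 from the shared codebase effort, for a payoff of 28.85.

28.85 hours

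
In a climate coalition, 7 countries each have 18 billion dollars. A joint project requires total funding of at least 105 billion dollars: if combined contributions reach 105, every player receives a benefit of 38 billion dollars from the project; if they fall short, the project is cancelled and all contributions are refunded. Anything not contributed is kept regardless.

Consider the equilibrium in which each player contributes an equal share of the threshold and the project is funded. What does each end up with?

41 billion dollars

Equal share of the threshold: 105/7 = 15.
At this profile no one gains by cutting their contribution: any cut drops the total below 105, the project is cancelled, contributions are refunded, and the deviator ends with 18, which is less than 18 − 15 + 38 = 41. Contributing more than 15 just wastes the excess. So contributing exactly 15 is a best response.
Each player's payoff: 18 − 15 + 38 = 41.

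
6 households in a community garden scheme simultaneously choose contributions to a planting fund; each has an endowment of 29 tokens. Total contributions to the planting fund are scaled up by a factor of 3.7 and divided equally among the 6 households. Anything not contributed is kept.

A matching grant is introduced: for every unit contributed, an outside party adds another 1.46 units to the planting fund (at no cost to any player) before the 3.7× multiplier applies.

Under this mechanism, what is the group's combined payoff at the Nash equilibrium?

With the mechanism, a contributed unit returns 3.7 × 2.46 / 6 = 1.5170 per unit of net cost to the contributor — now above 1 — so contributing fully is weakly dominant for every player.
So the Nash equilibrium is full contribution by all 6; the group earns 3.7 × 2.46 × 174 = 1583.75.

1583.75 tokens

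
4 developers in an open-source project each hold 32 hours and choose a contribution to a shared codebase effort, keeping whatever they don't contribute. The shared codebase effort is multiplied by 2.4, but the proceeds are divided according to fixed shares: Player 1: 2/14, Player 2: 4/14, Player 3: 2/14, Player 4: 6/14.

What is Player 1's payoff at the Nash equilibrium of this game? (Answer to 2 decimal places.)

42.97 hours

For player j, contributing a unit is worthwhile iff 2.4 × (j's share) ≥ 1, i.e. iff j's share is at least 0.4167.
Only Player 4 (6/14) clears that bar, contributing 32; the remaining 3 contribute 0. Total contributed: 32.
Player 1 keeps 32 and receives 2.4 × 32 × 2/14 = 10.97 from the shared codebase effort, for a payoff of 42.97.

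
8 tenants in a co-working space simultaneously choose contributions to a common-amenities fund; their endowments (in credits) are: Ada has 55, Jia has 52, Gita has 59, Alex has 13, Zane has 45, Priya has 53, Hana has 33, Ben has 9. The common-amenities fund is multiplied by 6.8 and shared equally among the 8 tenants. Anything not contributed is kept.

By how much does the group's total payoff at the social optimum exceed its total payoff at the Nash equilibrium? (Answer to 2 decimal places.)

The private return per contributed unit is 6.8/8 = 0.8500 < 1 for every player regardless of endowment, so the Nash equilibrium is zero contribution and the group total is Σ E_j = 55 + 52 + 59 + 13 + 45 + 53 + 33 + 9 = 319.
Each contributed unit returns 6.800 to the group, so the social optimum is full contribution by everyone: group total = 6.800 × 319 = 2169.20.
Efficiency loss = (6.800 − 1) × 319 = 1850.20.

1850.20 credits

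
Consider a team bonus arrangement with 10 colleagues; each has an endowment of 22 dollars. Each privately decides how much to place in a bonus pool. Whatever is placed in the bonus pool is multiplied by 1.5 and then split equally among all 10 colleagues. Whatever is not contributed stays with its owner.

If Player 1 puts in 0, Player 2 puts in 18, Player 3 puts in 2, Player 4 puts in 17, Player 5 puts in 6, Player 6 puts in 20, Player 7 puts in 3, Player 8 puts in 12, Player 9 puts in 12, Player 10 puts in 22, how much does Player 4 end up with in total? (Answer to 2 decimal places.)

Total contributed: 0 + 18 + 2 + 17 + 6 + 20 + 3 + 12 + 12 + 22 = 112.
Each receives 1.5 × 112 / 10 = 16.80 from the bonus pool.
Player 4 keeps 22 − 17 = 5, so Player 4's payoff is 5 + 16.80 = 21.80.

21.80 dollars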